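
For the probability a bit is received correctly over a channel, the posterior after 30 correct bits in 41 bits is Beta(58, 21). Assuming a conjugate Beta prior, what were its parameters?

Under Beta–binomial conjugacy the posterior parameters are (a+s, b+f).
Subtract the data counts: 58−30=28, 21−11=10.

Beta(28, 10)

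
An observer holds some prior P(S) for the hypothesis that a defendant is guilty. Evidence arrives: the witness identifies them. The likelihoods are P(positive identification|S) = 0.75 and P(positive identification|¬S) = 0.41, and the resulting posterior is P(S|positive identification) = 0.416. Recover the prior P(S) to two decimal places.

P(S) = 0.28

Bayes' rule in odds form gives O(S|E) = O(S)·[P(E|S)/P(E|¬S)], hence O(S) = O(S|E)/LR.
Posterior odds = 0.416/(1−0.416) = 0.7123. LR = 0.75/0.41 = 1.8293.
Prior odds = 0.7123/1.8293 = 0.3894, so P(S) = 0.3894/(1+0.3894) ≈ 0.28.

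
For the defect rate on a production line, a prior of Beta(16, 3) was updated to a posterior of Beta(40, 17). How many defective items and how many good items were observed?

24 defective items and 14 good items

A Beta(α, β) prior with s successes and f failures in binomial data gives a Beta(α+s, β+f) posterior.
Match parameters: s=40−16=24, f=17−3=14.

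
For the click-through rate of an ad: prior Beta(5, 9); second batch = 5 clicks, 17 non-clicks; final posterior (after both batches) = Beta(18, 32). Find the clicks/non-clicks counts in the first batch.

8 clicks and 6 non-clicks

Because Beta–binomial updating is additive in the counts, the combined data contributed (α_post−α_prior, β_post−β_prior) successes and failures.
Total across both batches: 18−5=13 clicks, 32−9=23 non-clicks.
Subtract the second batch: 13−5=8 clicks and 23−17=6 non-clicks.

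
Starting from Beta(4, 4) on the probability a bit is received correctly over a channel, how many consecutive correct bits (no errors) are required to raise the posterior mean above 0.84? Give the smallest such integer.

k = 18

After k correct bits and 0 errors the posterior is Beta(4+k, 4), with mean (4+k)/(4+4+k).
Set (4+k)/(8+k) > 0.84 and solve: k > (0.84·8 − 4)/(1 − 0.84) = 17.000.
The smallest integer exceeding 17.000 is 18.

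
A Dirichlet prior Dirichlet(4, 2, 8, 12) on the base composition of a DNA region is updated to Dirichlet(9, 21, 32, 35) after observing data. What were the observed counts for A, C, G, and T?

For a Dirichlet(α) prior with multinomial counts c, the posterior is Dirichlet(α + c) componentwise.
Counts are posterior − prior componentwise: 9−4=5, 21−2=19, 32−8=24, 35−12=23.

counts (5, 19, 24, 23)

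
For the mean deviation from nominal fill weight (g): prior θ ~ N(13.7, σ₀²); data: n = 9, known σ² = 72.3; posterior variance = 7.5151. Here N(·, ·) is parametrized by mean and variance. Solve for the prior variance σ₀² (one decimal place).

Posterior precision equals prior precision plus data precision: 1/σ_n² = 1/σ₀² + n/σ².
So 1/σ₀² = 1/7.5151 − 9/72.3 = 0.133065 − 0.124481 = 0.008584.
Hence σ₀² = 1/0.008584 ≈ 116.5.

σ₀² = 116.5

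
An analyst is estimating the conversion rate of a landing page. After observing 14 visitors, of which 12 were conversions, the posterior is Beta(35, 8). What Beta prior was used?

Beta is conjugate to the binomial likelihood: posterior = Beta(a+s, b+f).
So a = 35 − 12 = 23 and b = 8 − 2 = 6.

Beta(23, 6)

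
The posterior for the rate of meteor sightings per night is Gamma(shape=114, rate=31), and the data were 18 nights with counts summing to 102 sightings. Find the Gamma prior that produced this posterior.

Gamma–Poisson conjugacy: posterior shape = α + Σxᵢ, posterior rate = β + n.
So α = 114 − 102 = 12 and β = 31 − 18 = 13.

Gamma(shape=12, rate=13)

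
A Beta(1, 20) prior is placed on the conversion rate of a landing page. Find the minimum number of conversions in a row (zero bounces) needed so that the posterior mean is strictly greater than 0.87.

After k conversions and 0 bounces the posterior is Beta(1+k, 20), with mean (1+k)/(1+20+k).
Set (1+k)/(21+k) > 0.87 and solve: k > (0.87·21 − 1)/(1 − 0.87) = 132.846.
The smallest integer exceeding 132.846 is 133, and checking k=133: (134)/(154) = 0.8701 > 0.87.

k = 133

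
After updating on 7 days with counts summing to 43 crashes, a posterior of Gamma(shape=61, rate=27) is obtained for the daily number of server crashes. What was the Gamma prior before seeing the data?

Gamma(shape=18, rate=20)

A Gamma(α, β) prior (rate parametrization) on a Poisson rate with n observations summing to S gives posterior Gamma(α+S, β+n).
So α = 61 − 43 = 18 and β = 27 − 7 = 20.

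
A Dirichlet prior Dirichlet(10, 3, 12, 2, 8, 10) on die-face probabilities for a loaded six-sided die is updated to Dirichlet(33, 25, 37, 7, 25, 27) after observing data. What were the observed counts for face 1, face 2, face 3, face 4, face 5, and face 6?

For a Dirichlet(α) prior with multinomial counts c, the posterior is Dirichlet(α + c) componentwise.
Counts are posterior − prior componentwise: 33−10=23, 25−3=22, 37−12=25, 7−2=5, 25−8=17, 27−10=17.

counts (23, 22, 25, 5, 17, 17)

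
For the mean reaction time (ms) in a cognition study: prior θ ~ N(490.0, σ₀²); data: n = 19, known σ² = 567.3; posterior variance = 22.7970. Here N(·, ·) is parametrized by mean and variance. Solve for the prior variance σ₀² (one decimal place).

Posterior precision equals prior precision plus data precision: 1/σ_n² = 1/σ₀² + n/σ².
So 1/σ₀² = 1/22.7970 − 19/567.3 = 0.043865 − 0.033492 = 0.010373.
Hence σ₀² = 1/0.010373 ≈ 96.4.

σ₀² = 96.4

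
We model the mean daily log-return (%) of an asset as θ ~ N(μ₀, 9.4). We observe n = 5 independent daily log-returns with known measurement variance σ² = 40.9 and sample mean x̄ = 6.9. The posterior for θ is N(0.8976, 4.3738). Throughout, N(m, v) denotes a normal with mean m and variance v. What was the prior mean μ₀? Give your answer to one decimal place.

μ₀ = -6.0

The posterior mean is a precision-weighted average: μ_n = (τ₀μ₀ + τ_data·x̄)/(τ₀+τ_data), with τ₀=1/σ₀² and τ_data=n/σ².
Here τ₀ = 1/9.4 = 0.106383 and τ_data = 5/40.9 = 0.122249, so τ_n = 0.228632.
Rearranging for μ₀: μ₀ = (μ_n·τ_n − τ_data·x̄)/τ₀ = (0.8976·0.228632 − 0.122249·6.9) / 0.106383 = -0.638298/0.106383 ≈ -6.0.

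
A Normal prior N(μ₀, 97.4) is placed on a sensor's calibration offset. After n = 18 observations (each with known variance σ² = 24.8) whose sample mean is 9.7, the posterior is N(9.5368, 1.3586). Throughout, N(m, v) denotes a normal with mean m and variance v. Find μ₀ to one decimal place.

With known observation variance, the Normal–Normal posterior has precision τ_n = τ₀ + n/σ² and mean μ_n = (τ₀μ₀ + (n/σ²)x̄)/τ_n.
Here τ₀ = 1/97.4 = 0.010267 and τ_data = 18/24.8 = 0.725806, so τ_n = 0.736073.
Rearranging for μ₀: μ₀ = (μ_n·τ_n − τ_data·x̄)/τ₀ = (9.5368·0.736073 − 0.725806·9.7) / 0.010267 = -0.020537/0.010267 ≈ -2.0.

μ₀ = -2.0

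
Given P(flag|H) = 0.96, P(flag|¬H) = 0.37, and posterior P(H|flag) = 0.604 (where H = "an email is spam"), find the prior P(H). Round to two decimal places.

In odds form, posterior odds = prior odds × likelihood ratio, so prior odds = posterior odds ÷ LR.
Posterior odds = 0.604/(1−0.604) = 1.5253. LR = 0.96/0.37 = 2.5946.
Prior odds = 1.5253/2.5946 = 0.5879, so P(H) = 0.5879/(1+0.5879) ≈ 0.37.

P(H) = 0.37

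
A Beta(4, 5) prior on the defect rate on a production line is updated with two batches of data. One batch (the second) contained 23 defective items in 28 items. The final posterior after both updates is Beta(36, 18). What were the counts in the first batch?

Sequential conjugate updates are equivalent to a single update on the pooled data, so total successes = posterior α − prior α and total failures = posterior β − prior β.
Total across both batches: 36−4=32 defective items, 18−5=13 good items.
Subtract the second batch: 32−23=9 defective items and 13−5=8 good items.

9 defective items and 8 good items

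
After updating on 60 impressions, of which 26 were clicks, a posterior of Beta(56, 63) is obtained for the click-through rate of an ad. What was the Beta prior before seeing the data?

Beta(30, 29)

Beta is conjugate to the binomial likelihood: posterior = Beta(α+s, β+f).
So α = 56 − 26 = 30 and β = 63 − 34 = 29.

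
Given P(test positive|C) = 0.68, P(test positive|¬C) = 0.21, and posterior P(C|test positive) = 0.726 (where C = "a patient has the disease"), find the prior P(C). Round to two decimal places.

P(C) = 0.45

In odds form, posterior odds = prior odds × likelihood ratio, so prior odds = posterior odds ÷ LR.
Posterior odds = 0.726/(1−0.726) = 2.6496. LR = 0.68/0.21 = 3.2381.
Prior odds = 2.6496/3.2381 = 0.8183, so P(C) = 0.8183/(1+0.8183) ≈ 0.45.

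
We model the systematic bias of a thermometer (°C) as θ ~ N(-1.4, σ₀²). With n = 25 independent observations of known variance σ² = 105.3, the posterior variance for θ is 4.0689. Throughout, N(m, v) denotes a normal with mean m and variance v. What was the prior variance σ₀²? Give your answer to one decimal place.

Posterior precision equals prior precision plus data precision: 1/σ_n² = 1/σ₀² + n/σ².
So 1/σ₀² = 1/4.0689 − 25/105.3 = 0.245767 − 0.237417 = 0.008350.
Hence σ₀² = 1/0.008350 ≈ 119.8.

σ₀² = 119.8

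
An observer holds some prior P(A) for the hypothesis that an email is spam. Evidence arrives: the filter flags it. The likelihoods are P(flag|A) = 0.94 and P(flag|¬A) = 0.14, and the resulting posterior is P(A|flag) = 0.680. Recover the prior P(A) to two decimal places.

P(A) = 0.24

Bayes' rule in odds form gives O(A|E) = O(A)·[P(E|A)/P(E|¬A)], hence O(A) = O(A|E)/LR.
Posterior odds = 0.680/(1−0.680) = 2.1250. LR = 0.94/0.14 = 6.7143.
Prior odds = 2.1250/6.7143 = 0.3165, so P(A) = 0.3165/(1+0.3165) ≈ 0.24.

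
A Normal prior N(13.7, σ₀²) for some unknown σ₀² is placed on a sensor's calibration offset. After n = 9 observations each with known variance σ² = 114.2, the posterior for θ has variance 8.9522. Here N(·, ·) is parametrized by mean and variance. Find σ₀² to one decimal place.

For the Normal–Normal model with known σ², precisions add: τ_n = τ₀ + n/σ².
So 1/σ₀² = 1/8.9522 − 9/114.2 = 0.111704 − 0.078809 = 0.032895.
Hence σ₀² = 1/0.032895 ≈ 30.4.

σ₀² = 30.4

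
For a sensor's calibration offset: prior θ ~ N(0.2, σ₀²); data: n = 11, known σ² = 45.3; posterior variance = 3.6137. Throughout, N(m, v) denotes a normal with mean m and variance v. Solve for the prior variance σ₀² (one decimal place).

Posterior precision equals prior precision plus data precision: 1/σ_n² = 1/σ₀² + n/σ².
So 1/σ₀² = 1/3.6137 − 11/45.3 = 0.276725 − 0.242826 = 0.033899.
Hence σ₀² = 1/0.033899 ≈ 29.5.

σ₀² = 29.5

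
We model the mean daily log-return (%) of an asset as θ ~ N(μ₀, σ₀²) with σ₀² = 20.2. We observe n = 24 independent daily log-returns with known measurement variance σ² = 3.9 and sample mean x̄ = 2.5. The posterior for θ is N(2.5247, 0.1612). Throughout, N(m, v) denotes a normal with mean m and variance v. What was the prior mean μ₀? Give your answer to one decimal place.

μ₀ = 5.6

With known observation variance, the Normal–Normal posterior has precision τ_n = τ₀ + n/σ² and mean μ_n = (τ₀μ₀ + (n/σ²)x̄)/τ_n.
Here τ₀ = 1/20.2 = 0.049505 and τ_data = 24/3.9 = 6.153846, so τ_n = 6.203351.
Rearranging for μ₀: μ₀ = (μ_n·τ_n − τ_data·x̄)/τ₀ = (2.5247·6.203351 − 6.153846·2.5) / 0.049505 = 0.276985/0.049505 ≈ 5.6.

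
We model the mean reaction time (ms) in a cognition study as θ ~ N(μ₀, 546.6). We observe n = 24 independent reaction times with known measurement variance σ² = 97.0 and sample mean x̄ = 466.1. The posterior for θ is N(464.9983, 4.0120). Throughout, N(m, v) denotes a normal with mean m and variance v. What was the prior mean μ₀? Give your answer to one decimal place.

μ₀ = 316.0

The posterior mean is a precision-weighted average: μ_n = (τ₀μ₀ + τ_data·x̄)/(τ₀+τ_data), with τ₀=1/σ₀² and τ_data=n/σ².
Here τ₀ = 1/546.6 = 0.001829 and τ_data = 24/97.0 = 0.247423, so τ_n = 0.249252.
Rearranging for μ₀: μ₀ = (μ_n·τ_n − τ_data·x̄)/τ₀ = (464.9983·0.249252 − 0.247423·466.1) / 0.001829 = 0.577896/0.001829 ≈ 316.0.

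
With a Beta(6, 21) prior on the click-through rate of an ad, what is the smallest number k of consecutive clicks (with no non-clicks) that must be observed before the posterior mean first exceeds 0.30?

After k clicks and 0 non-clicks the posterior is Beta(6+k, 21), with mean (6+k)/(6+21+k).
Set (6+k)/(27+k) > 0.30 and solve: k > (0.30·27 − 6)/(1 − 0.30) = 3.000.
The smallest integer exceeding 3.000 is 4.

k = 4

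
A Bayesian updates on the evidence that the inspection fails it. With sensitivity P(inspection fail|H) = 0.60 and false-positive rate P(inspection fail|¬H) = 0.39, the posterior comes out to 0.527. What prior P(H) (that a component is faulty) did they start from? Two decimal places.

In odds form, posterior odds = prior odds × likelihood ratio, so prior odds = posterior odds ÷ LR.
Posterior odds = 0.527/(1−0.527) = 1.1142. LR = 0.60/0.39 = 1.5385.
Prior odds = 1.1142/1.5385 = 0.7242, so P(H) = 0.7242/(1+0.7242) ≈ 0.42.

P(H) = 0.42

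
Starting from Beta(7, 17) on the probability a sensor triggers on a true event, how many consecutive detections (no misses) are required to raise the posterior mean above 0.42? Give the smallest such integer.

After k detections and 0 misses the posterior is Beta(7+k, 17), with mean (7+k)/(7+17+k).
Set (7+k)/(24+k) > 0.42 and solve: k > (0.42·24 − 7)/(1 − 0.42) = 5.310.
The smallest integer exceeding 5.310 is 6, and checking k=6: (13)/(30) = 0.4333 > 0.42.

k = 6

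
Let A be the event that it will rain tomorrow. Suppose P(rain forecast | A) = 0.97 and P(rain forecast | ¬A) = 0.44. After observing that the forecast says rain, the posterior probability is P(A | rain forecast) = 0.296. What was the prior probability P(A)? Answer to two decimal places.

Bayes' rule in odds form gives O(A|E) = O(A)·[P(E|A)/P(E|¬A)], hence O(A) = O(A|E)/LR.
Posterior odds = 0.296/(1−0.296) = 0.4205. LR = 0.97/0.44 = 2.2045.
Prior odds = 0.4205/2.2045 = 0.1907, so P(A) = 0.1907/(1+0.1907) ≈ 0.16.

P(A) = 0.16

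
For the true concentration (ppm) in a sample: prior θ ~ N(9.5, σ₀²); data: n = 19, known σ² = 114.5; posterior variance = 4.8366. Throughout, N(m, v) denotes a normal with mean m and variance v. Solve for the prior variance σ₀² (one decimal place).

σ₀² = 24.5

For the Normal–Normal model with known σ², precisions add: τ_n = τ₀ + n/σ².
So 1/σ₀² = 1/4.8366 − 19/114.5 = 0.206757 − 0.165939 = 0.040818.
Hence σ₀² = 1/0.040818 ≈ 24.5.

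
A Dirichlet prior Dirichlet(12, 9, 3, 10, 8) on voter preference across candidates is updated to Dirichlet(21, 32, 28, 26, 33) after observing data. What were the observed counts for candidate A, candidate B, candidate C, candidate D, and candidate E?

For a Dirichlet(α) prior with multinomial counts c, the posterior is Dirichlet(α + c) componentwise.
Counts are posterior − prior componentwise: 21−12=9, 32−9=23, 28−3=25, 26−10=16, 33−8=25.

counts (9, 23, 25, 16, 25)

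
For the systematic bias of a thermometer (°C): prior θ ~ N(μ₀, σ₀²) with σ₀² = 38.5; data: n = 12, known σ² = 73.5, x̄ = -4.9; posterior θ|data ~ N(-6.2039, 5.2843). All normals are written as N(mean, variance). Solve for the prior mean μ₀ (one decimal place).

μ₀ = -14.4

The posterior mean is a precision-weighted average: μ_n = (τ₀μ₀ + τ_data·x̄)/(τ₀+τ_data), with τ₀=1/σ₀² and τ_data=n/σ².
Here τ₀ = 1/38.5 = 0.025974 and τ_data = 12/73.5 = 0.163265, so τ_n = 0.189239.
Rearranging for μ₀: μ₀ = (μ_n·τ_n − τ_data·x̄)/τ₀ = (-6.2039·0.189239 − 0.163265·-4.9) / 0.025974 = -0.374021/0.025974 ≈ -14.4.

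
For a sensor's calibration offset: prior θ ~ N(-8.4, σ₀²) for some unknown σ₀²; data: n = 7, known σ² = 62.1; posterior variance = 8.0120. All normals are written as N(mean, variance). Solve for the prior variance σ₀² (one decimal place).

σ₀² = 82.7

Posterior precision equals prior precision plus data precision: 1/σ_n² = 1/σ₀² + n/σ².
So 1/σ₀² = 1/8.0120 − 7/62.1 = 0.124813 − 0.112721 = 0.012092.
Hence σ₀² = 1/0.012092 ≈ 82.7.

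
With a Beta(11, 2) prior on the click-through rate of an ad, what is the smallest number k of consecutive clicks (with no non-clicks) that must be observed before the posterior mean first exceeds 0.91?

After k clicks and 0 non-clicks the posterior is Beta(11+k, 2), with mean (11+k)/(11+2+k).
Set (11+k)/(13+k) > 0.91 and solve: k > (0.91·13 − 11)/(1 − 0.91) = 9.222.
The smallest integer exceeding 9.222 is 10, and checking k=10: (21)/(23) = 0.9130 > 0.91.

k = 10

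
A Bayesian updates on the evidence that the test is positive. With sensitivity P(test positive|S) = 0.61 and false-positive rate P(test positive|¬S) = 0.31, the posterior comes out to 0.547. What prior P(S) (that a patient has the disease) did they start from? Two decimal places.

P(S) = 0.38

In odds form, posterior odds = prior odds × likelihood ratio, so prior odds = posterior odds ÷ LR.
Posterior odds = 0.547/(1−0.547) = 1.2075. LR = 0.61/0.31 = 1.9677.
Prior odds = 1.2075/1.9677 = 0.6137, so P(S) = 0.6137/(1+0.6137) ≈ 0.38.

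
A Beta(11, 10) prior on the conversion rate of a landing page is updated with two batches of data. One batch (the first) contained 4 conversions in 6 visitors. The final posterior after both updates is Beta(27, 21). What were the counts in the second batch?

Sequential conjugate updates are equivalent to a single update on the pooled data, so total successes = posterior α − prior α and total failures = posterior β − prior β.
Total across both batches: 27−11=16 conversions, 21−10=11 bounces.
Subtract the first batch: 16−4=12 conversions and 11−2=9 bounces.

12 conversions and 9 bounces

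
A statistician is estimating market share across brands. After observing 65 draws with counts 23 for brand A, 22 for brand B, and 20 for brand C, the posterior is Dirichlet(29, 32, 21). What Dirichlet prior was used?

For a Dirichlet(α) prior with multinomial counts c, the posterior is Dirichlet(α + c) componentwise.
Subtract each count from the matching posterior parameter: 29−23=6, 32−22=10, 21−20=1.

Dirichlet(6, 10, 1)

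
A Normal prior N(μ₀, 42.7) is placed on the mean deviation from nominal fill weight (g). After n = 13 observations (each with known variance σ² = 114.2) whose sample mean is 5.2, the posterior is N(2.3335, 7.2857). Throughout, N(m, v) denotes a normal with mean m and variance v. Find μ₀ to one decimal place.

μ₀ = -11.6

The posterior mean is a precision-weighted average: μ_n = (τ₀μ₀ + τ_data·x̄)/(τ₀+τ_data), with τ₀=1/σ₀² and τ_data=n/σ².
Here τ₀ = 1/42.7 = 0.023419 and τ_data = 13/114.2 = 0.113835, so τ_n = 0.137254.
Rearranging for μ₀: μ₀ = (μ_n·τ_n − τ_data·x̄)/τ₀ = (2.3335·0.137254 − 0.113835·5.2) / 0.023419 = -0.271660/0.023419 ≈ -11.6.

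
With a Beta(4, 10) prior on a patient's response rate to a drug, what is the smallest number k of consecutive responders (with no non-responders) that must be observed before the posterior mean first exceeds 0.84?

After k responders and 0 non-responders the posterior is Beta(4+k, 10), with mean (4+k)/(4+10+k).
Set (4+k)/(14+k) > 0.84 and solve: k > (0.84·14 − 4)/(1 − 0.84) = 48.500.
The smallest integer exceeding 48.500 is 49, and checking k=49: (53)/(63) = 0.8413 > 0.84.

k = 49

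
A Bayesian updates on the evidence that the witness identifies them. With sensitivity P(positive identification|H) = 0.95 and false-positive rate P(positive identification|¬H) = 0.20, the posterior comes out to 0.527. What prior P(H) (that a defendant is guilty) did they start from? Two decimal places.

Bayes' rule in odds form gives O(H|E) = O(H)·[P(E|H)/P(E|¬H)], hence O(H) = O(H|E)/LR.
Posterior odds = 0.527/(1−0.527) = 1.1142. LR = 0.95/0.20 = 4.7500.
Prior odds = 1.1142/4.7500 = 0.2346, so P(H) = 0.2346/(1+0.2346) ≈ 0.19.

P(H) = 0.19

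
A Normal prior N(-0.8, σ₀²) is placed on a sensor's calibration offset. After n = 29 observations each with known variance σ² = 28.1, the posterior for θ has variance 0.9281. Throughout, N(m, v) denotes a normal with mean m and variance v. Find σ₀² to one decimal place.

σ₀² = 22.0

For the Normal–Normal model with known σ², precisions add: τ_n = τ₀ + n/σ².
So 1/σ₀² = 1/0.9281 − 29/28.1 = 1.077470 − 1.032028 = 0.045442.
Hence σ₀² = 1/0.045442 ≈ 22.0.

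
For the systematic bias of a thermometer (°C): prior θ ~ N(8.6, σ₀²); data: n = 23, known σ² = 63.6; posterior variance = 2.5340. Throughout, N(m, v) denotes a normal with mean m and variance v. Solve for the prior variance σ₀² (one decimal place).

For the Normal–Normal model with known σ², precisions add: τ_n = τ₀ + n/σ².
So 1/σ₀² = 1/2.5340 − 23/63.6 = 0.394633 − 0.361635 = 0.032998.
Hence σ₀² = 1/0.032998 ≈ 30.3.

σ₀² = 30.3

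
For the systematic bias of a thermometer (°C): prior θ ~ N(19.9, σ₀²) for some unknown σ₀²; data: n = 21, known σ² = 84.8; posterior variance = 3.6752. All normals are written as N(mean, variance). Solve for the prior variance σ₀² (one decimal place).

σ₀² = 40.9

For the Normal–Normal model with known σ², precisions add: τ_n = τ₀ + n/σ².
So 1/σ₀² = 1/3.6752 − 21/84.8 = 0.272094 − 0.247642 = 0.024452.
Hence σ₀² = 1/0.024452 ≈ 40.9.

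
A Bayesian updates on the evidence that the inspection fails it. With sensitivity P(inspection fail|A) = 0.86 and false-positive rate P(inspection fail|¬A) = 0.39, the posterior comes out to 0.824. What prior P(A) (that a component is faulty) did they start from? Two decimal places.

Bayes' rule in odds form gives O(A|E) = O(A)·[P(E|A)/P(E|¬A)], hence O(A) = O(A|E)/LR.
Posterior odds = 0.824/(1−0.824) = 4.6818. LR = 0.86/0.39 = 2.2051.
Prior odds = 4.6818/2.2051 = 2.1232, so P(A) = 2.1232/(1+2.1232) ≈ 0.68.

P(A) = 0.68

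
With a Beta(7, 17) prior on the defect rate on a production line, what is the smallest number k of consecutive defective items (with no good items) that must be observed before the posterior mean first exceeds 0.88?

After k defective items and 0 good items the posterior is Beta(7+k, 17), with mean (7+k)/(7+17+k).
Set (7+k)/(24+k) > 0.88 and solve: k > (0.88·24 − 7)/(1 − 0.88) = 117.667.
The smallest integer exceeding 117.667 is 118, and checking k=118: (125)/(142) = 0.8803 > 0.88.

k = 118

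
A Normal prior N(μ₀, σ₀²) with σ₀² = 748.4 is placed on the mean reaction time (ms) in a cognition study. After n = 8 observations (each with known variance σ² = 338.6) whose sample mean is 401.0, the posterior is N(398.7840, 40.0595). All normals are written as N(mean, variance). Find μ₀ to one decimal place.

μ₀ = 359.6

The posterior mean is a precision-weighted average: μ_n = (τ₀μ₀ + τ_data·x̄)/(τ₀+τ_data), with τ₀=1/σ₀² and τ_data=n/σ².
Here τ₀ = 1/748.4 = 0.001336 and τ_data = 8/338.6 = 0.023627, so τ_n = 0.024963.
Rearranging for μ₀: μ₀ = (μ_n·τ_n − τ_data·x̄)/τ₀ = (398.7840·0.024963 − 0.023627·401.0) / 0.001336 = 0.480418/0.001336 ≈ 359.6.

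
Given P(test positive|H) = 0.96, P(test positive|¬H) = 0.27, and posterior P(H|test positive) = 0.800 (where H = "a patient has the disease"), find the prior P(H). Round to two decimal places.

P(H) = 0.53

In odds form, posterior odds = prior odds × likelihood ratio, so prior odds = posterior odds ÷ LR.
Posterior odds = 0.800/(1−0.800) = 4.0000. LR = 0.96/0.27 = 3.5556.
Prior odds = 4.0000/3.5556 = 1.1250, so P(H) = 1.1250/(1+1.1250) ≈ 0.53.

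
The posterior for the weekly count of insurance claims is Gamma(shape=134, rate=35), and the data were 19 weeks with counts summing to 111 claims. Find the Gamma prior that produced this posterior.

A Gamma(α, β) prior (rate parametrization) on a Poisson rate with n observations summing to S gives posterior Gamma(α+S, β+n).
So α = 134 − 111 = 23 and β = 35 − 19 = 16.

Gamma(shape=23, rate=16)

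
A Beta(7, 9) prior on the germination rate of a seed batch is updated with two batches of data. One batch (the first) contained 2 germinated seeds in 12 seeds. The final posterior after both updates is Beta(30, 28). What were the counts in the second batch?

Because Beta–binomial updating is additive in the counts, the combined data contributed (α_post−α_prior, β_post−β_prior) successes and failures.
Total across both batches: 30−7=23 germinated seeds, 28−9=19 non-germinating seeds.
Subtract the first batch: 23−2=21 germinated seeds and 19−10=9 non-germinating seeds.

21 germinated seeds and 9 non-germinating seeds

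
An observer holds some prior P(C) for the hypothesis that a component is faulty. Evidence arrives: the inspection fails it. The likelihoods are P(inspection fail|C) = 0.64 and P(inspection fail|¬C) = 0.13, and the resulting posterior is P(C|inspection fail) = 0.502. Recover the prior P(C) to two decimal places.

P(C) = 0.17

In odds form, posterior odds = prior odds × likelihood ratio, so prior odds = posterior odds ÷ LR.
Posterior odds = 0.502/(1−0.502) = 1.0080. LR = 0.64/0.13 = 4.9231.
Prior odds = 1.0080/4.9231 = 0.2047, so P(C) = 0.2047/(1+0.2047) ≈ 0.17.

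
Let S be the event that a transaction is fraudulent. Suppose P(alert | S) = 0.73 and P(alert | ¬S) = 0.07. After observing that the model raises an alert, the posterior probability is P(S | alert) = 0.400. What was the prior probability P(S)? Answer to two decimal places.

In odds form, posterior odds = prior odds × likelihood ratio, so prior odds = posterior odds ÷ LR.
Posterior odds = 0.400/(1−0.400) = 0.6667. LR = 0.73/0.07 = 10.4286.
Prior odds = 0.6667/10.4286 = 0.0639, so P(S) = 0.0639/(1+0.0639) ≈ 0.06.

P(S) = 0.06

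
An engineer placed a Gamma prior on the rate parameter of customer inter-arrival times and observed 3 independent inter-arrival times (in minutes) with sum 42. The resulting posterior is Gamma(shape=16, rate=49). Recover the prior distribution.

Gamma–exponential conjugacy: posterior shape = α + n, posterior rate = β + Σtᵢ.
So α = 16 − 3 = 13 and β = 49 − 42 = 7.

Gamma(shape=13, rate=7)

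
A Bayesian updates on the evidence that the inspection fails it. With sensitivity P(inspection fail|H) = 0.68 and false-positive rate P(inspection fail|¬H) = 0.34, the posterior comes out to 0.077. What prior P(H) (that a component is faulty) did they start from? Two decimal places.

Bayes' rule in odds form gives O(H|E) = O(H)·[P(E|H)/P(E|¬H)], hence O(H) = O(H|E)/LR.
Posterior odds = 0.077/(1−0.077) = 0.0834. LR = 0.68/0.34 = 2.0000.
Prior odds = 0.0834/2.0000 = 0.0417, so P(H) = 0.0417/(1+0.0417) ≈ 0.04.

P(H) = 0.04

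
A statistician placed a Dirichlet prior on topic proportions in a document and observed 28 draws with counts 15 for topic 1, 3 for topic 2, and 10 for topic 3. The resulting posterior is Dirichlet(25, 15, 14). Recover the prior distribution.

Dirichlet(10, 12, 4)

For a Dirichlet(α) prior with multinomial counts c, the posterior is Dirichlet(α + c) componentwise.
Subtract each count from the matching posterior parameter: 25−15=10, 15−3=12, 14−10=4.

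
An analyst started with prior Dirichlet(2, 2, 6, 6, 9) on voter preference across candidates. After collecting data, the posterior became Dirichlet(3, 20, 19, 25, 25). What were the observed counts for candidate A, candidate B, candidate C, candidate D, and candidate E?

For a Dirichlet(α) prior with multinomial counts c, the posterior is Dirichlet(α + c) componentwise.
Counts are posterior − prior componentwise: 3−2=1, 20−2=18, 19−6=13, 25−6=19, 25−9=16.

counts (1, 18, 13, 19, 16)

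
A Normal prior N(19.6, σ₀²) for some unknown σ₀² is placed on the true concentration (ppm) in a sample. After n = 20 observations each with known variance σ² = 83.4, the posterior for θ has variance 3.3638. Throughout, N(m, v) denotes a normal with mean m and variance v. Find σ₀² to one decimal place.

For the Normal–Normal model with known σ², precisions add: τ_n = τ₀ + n/σ².
So 1/σ₀² = 1/3.3638 − 20/83.4 = 0.297283 − 0.239808 = 0.057475.
Hence σ₀² = 1/0.057475 ≈ 17.4.

σ₀² = 17.4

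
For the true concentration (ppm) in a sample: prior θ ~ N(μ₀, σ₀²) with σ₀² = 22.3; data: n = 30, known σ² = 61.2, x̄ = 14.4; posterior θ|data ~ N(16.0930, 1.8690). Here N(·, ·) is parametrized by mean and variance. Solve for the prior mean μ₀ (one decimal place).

The posterior mean is a precision-weighted average: μ_n = (τ₀μ₀ + τ_data·x̄)/(τ₀+τ_data), with τ₀=1/σ₀² and τ_data=n/σ².
Here τ₀ = 1/22.3 = 0.044843 and τ_data = 30/61.2 = 0.490196, so τ_n = 0.535039.
Rearranging for μ₀: μ₀ = (μ_n·τ_n − τ_data·x̄)/τ₀ = (16.0930·0.535039 − 0.490196·14.4) / 0.044843 = 1.551560/0.044843 ≈ 34.6.

μ₀ = 34.6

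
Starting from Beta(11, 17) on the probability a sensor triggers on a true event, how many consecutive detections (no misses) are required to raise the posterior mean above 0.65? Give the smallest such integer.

After k detections and 0 misses the posterior is Beta(11+k, 17), with mean (11+k)/(11+17+k).
Set (11+k)/(28+k) > 0.65 and solve: k > (0.65·28 − 11)/(1 − 0.65) = 20.571.
The smallest integer exceeding 20.571 is 21, and checking k=21: (32)/(49) = 0.6531 > 0.65.

k = 21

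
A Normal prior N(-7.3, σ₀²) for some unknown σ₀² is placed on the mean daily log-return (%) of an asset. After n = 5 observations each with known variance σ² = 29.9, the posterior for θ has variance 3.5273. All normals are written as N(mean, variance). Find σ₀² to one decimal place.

σ₀² = 8.6

Posterior precision equals prior precision plus data precision: 1/σ_n² = 1/σ₀² + n/σ².
So 1/σ₀² = 1/3.5273 − 5/29.9 = 0.283503 − 0.167224 = 0.116279.
Hence σ₀² = 1/0.116279 ≈ 8.6.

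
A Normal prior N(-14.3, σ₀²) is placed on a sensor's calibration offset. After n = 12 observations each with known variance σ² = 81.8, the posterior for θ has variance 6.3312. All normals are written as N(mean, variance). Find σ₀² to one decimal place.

σ₀² = 88.9

Posterior precision equals prior precision plus data precision: 1/σ_n² = 1/σ₀² + n/σ².
So 1/σ₀² = 1/6.3312 − 12/81.8 = 0.157948 − 0.146699 = 0.011249.
Hence σ₀² = 1/0.011249 ≈ 88.9.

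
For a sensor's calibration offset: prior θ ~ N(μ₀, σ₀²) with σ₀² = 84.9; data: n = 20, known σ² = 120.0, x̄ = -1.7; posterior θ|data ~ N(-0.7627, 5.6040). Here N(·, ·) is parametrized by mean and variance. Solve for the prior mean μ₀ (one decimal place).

μ₀ = 12.5

With known observation variance, the Normal–Normal posterior has precision τ_n = τ₀ + n/σ² and mean μ_n = (τ₀μ₀ + (n/σ²)x̄)/τ_n.
Here τ₀ = 1/84.9 = 0.011779 and τ_data = 20/120.0 = 0.166667, so τ_n = 0.178446.
Rearranging for μ₀: μ₀ = (μ_n·τ_n − τ_data·x̄)/τ₀ = (-0.7627·0.178446 − 0.166667·-1.7) / 0.011779 = 0.147233/0.011779 ≈ 12.5.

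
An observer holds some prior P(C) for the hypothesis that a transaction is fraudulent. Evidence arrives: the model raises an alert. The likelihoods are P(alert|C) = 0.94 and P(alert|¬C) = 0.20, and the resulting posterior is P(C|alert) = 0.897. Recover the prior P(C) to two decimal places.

Bayes' rule in odds form gives O(C|E) = O(C)·[P(E|C)/P(E|¬C)], hence O(C) = O(C|E)/LR.
Posterior odds = 0.897/(1−0.897) = 8.7087. LR = 0.94/0.20 = 4.7000.
Prior odds = 8.7087/4.7000 = 1.8529, so P(C) = 1.8529/(1+1.8529) ≈ 0.65.

P(C) = 0.65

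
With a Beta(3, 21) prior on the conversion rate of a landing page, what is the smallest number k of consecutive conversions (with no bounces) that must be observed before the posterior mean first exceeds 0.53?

k = 21

After k conversions and 0 bounces the posterior is Beta(3+k, 21), with mean (3+k)/(3+21+k).
Set (3+k)/(24+k) > 0.53 and solve: k > (0.53·24 − 3)/(1 − 0.53) = 20.681.
The smallest integer exceeding 20.681 is 21, and checking k=21: (24)/(45) = 0.5333 > 0.53.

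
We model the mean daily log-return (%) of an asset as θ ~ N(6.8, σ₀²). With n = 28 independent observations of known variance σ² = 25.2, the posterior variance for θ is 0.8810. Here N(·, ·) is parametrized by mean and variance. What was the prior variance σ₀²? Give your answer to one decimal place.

Posterior precision equals prior precision plus data precision: 1/σ_n² = 1/σ₀² + n/σ².
So 1/σ₀² = 1/0.8810 − 28/25.2 = 1.135074 − 1.111111 = 0.023963.
Hence σ₀² = 1/0.023963 ≈ 41.7.

σ₀² = 41.7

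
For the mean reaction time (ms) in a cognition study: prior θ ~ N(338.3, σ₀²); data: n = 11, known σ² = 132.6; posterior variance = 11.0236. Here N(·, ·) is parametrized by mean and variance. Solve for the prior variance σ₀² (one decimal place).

σ₀² = 128.9

For the Normal–Normal model with known σ², precisions add: τ_n = τ₀ + n/σ².
So 1/σ₀² = 1/11.0236 − 11/132.6 = 0.090714 − 0.082956 = 0.007758.
Hence σ₀² = 1/0.007758 ≈ 128.9.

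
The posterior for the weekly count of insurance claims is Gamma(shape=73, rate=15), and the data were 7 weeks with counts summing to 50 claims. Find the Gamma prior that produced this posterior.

Gamma(shape=23, rate=8)

Gamma–Poisson conjugacy: posterior shape = α + Σxᵢ, posterior rate = β + n.
So α = 73 − 50 = 23 and β = 15 − 7 = 8.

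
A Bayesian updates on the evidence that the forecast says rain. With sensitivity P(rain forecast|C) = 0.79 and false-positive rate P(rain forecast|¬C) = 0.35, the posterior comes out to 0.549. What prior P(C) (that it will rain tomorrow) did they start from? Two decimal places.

P(C) = 0.35

In odds form, posterior odds = prior odds × likelihood ratio, so prior odds = posterior odds ÷ LR.
Posterior odds = 0.549/(1−0.549) = 1.2173. LR = 0.79/0.35 = 2.2571.
Prior odds = 1.2173/2.2571 = 0.5393, so P(C) = 0.5393/(1+0.5393) ≈ 0.35.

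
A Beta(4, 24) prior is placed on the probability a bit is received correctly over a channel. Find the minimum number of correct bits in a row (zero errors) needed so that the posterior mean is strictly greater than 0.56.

k = 27

After k correct bits and 0 errors the posterior is Beta(4+k, 24), with mean (4+k)/(4+24+k).
Set (4+k)/(28+k) > 0.56 and solve: k > (0.56·28 − 4)/(1 − 0.56) = 26.545.
The smallest integer exceeding 26.545 is 27, and checking k=27: (31)/(55) = 0.5636 > 0.56.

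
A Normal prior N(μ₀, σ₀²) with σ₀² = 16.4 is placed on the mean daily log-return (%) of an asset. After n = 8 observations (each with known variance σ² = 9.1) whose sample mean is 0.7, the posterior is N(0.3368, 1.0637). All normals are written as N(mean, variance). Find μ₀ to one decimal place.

μ₀ = -4.9

With known observation variance, the Normal–Normal posterior has precision τ_n = τ₀ + n/σ² and mean μ_n = (τ₀μ₀ + (n/σ²)x̄)/τ_n.
Here τ₀ = 1/16.4 = 0.060976 and τ_data = 8/9.1 = 0.879121, so τ_n = 0.940097.
Rearranging for μ₀: μ₀ = (μ_n·τ_n − τ_data·x̄)/τ₀ = (0.3368·0.940097 − 0.879121·0.7) / 0.060976 = -0.298760/0.060976 ≈ -4.9.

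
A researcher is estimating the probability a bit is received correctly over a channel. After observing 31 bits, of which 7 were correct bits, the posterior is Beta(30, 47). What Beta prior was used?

Beta(23, 23)

A Beta(a, b) prior with s successes and f failures in binomial data gives a Beta(a+s, b+f) posterior.
Subtract the data counts: 30−7=23, 47−24=23.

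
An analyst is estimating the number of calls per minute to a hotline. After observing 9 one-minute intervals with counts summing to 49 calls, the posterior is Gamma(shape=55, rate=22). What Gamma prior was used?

Gamma(shape=6, rate=13)

Gamma–Poisson conjugacy: posterior shape = α + Σxᵢ, posterior rate = β + n.
So α = 55 − 49 = 6 and β = 22 − 9 = 13.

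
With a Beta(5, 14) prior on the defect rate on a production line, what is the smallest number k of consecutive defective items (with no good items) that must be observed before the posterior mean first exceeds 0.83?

After k defective items and 0 good items the posterior is Beta(5+k, 14), with mean (5+k)/(5+14+k).
Set (5+k)/(19+k) > 0.83 and solve: k > (0.83·19 − 5)/(1 − 0.83) = 63.353.
The smallest integer exceeding 63.353 is 64.

k = 64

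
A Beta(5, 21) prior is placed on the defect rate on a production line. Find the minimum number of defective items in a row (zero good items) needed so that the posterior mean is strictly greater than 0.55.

k = 21

After k defective items and 0 good items the posterior is Beta(5+k, 21), with mean (5+k)/(5+21+k).
Set (5+k)/(26+k) > 0.55 and solve: k > (0.55·26 − 5)/(1 − 0.55) = 20.667.
The smallest integer exceeding 20.667 is 21, and checking k=21: (26)/(47) = 0.5532 > 0.55.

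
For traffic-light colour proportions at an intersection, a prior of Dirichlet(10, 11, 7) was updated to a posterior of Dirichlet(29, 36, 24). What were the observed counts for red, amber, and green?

counts (19, 25, 17)

For a Dirichlet(α) prior with multinomial counts c, the posterior is Dirichlet(α + c) componentwise.
Counts are posterior − prior componentwise: 29−10=19, 36−11=25, 24−7=17.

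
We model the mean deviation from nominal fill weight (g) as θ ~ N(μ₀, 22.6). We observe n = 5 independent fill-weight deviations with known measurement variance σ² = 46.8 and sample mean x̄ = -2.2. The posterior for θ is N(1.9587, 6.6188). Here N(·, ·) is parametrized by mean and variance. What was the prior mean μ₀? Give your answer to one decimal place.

With known observation variance, the Normal–Normal posterior has precision τ_n = τ₀ + n/σ² and mean μ_n = (τ₀μ₀ + (n/σ²)x̄)/τ_n.
Here τ₀ = 1/22.6 = 0.044248 and τ_data = 5/46.8 = 0.106838, so τ_n = 0.151086.
Rearranging for μ₀: μ₀ = (μ_n·τ_n − τ_data·x̄)/τ₀ = (1.9587·0.151086 − 0.106838·-2.2) / 0.044248 = 0.530976/0.044248 ≈ 12.0.

μ₀ = 12.0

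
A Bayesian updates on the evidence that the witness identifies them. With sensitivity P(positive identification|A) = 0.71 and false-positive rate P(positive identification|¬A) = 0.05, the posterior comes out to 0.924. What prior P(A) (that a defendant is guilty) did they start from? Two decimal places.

P(A) = 0.46

In odds form, posterior odds = prior odds × likelihood ratio, so prior odds = posterior odds ÷ LR.
Posterior odds = 0.924/(1−0.924) = 12.1579. LR = 0.71/0.05 = 14.2000.
Prior odds = 12.1579/14.2000 = 0.8562, so P(A) = 0.8562/(1+0.8562) ≈ 0.46.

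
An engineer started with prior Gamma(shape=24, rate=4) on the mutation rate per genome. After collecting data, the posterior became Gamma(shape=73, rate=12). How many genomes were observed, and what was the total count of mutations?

Gamma–Poisson conjugacy: posterior shape = α + Σxᵢ, posterior rate = β + n.
Matching: Σxᵢ = 73 − 24 = 49 and n = 12 − 4 = 8.

n = 8 genomes with total 49 mutations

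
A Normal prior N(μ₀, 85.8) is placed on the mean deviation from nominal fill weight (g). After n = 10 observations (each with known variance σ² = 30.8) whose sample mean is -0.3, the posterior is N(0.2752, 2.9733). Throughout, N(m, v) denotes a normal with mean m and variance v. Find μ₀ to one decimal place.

With known observation variance, the Normal–Normal posterior has precision τ_n = τ₀ + n/σ² and mean μ_n = (τ₀μ₀ + (n/σ²)x̄)/τ_n.
Here τ₀ = 1/85.8 = 0.011655 and τ_data = 10/30.8 = 0.324675, so τ_n = 0.336330.
Rearranging for μ₀: μ₀ = (μ_n·τ_n − τ_data·x̄)/τ₀ = (0.2752·0.336330 − 0.324675·-0.3) / 0.011655 = 0.189961/0.011655 ≈ 16.3.

μ₀ = 16.3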